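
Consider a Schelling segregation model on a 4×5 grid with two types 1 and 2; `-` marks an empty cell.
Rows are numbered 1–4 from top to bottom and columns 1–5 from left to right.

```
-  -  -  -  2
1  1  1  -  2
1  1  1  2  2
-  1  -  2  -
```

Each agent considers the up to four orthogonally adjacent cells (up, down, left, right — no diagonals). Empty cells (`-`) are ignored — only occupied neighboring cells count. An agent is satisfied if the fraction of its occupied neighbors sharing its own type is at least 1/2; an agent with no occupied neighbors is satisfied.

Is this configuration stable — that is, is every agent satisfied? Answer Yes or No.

Yes

Row 1: (1,5)2 1/1 ✓
Row 2: (2,1)1 2/2 ✓ · (2,2)1 3/3 ✓ · (2,3)1 2/2 ✓ · (2,5)2 2/2 ✓
Row 3: (3,1)1 2/2 ✓ · (3,2)1 4/4 ✓ · (3,3)1 2/3 ✓ · (3,4)2 2/3 ✓ · (3,5)2 2/2 ✓
Row 4: (4,2)1 1/1 ✓ · (4,4)2 1/1 ✓
All meet the threshold, so the configuration is stable.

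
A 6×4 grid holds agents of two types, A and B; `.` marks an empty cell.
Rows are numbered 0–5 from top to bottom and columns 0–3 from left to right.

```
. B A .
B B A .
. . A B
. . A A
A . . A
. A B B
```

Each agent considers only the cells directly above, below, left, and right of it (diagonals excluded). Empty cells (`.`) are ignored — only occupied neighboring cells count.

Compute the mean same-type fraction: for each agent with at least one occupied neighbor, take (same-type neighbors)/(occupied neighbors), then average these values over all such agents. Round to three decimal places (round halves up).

(0,1)B 1/2
(0,2)A 1/2
(1,0)B 1/1
(1,1)B 2/3
(1,2)A 2/3
(2,2)A 2/3
(2,3)B 0/2
(3,2)A 2/2
(3,3)A 2/3
(4,0)A — no occupied neighbors
(4,3)A 1/2
(5,1)A 0/1
(5,2)B 1/2
(5,3)B 1/2
Sum over 13 agents: 1/2 + 1/2 + 1/1 + 2/3 + 2/3 + 2/3 + 0/2 + 2/2 + 2/3 + 1/2 + 0/1 + 1/2 + 1/2 = 43/6; mean = 43/6 ÷ 13 = 43/78 = 0.551282… → 0.551.

0.551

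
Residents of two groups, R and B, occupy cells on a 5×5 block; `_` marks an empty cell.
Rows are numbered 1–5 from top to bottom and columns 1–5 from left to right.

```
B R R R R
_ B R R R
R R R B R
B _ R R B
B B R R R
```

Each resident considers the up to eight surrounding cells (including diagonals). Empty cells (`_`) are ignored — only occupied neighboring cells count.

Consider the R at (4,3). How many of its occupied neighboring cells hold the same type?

Occupied neighbors of (4,3): (3,2)=R, (3,3)=R, (3,4)=B, (4,4)=R, (5,2)=B, (5,3)=R, (5,4)=R.
Same type (R): 5 of 7.

5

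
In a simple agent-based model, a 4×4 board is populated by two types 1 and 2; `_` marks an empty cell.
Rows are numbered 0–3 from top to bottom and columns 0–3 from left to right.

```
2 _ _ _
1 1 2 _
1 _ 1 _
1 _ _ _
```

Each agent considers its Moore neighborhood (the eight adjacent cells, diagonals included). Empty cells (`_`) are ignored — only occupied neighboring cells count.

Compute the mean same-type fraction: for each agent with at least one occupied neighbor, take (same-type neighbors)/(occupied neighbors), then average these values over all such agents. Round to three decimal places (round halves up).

0.538

(0,0)2 0/2
(1,0)1 2/3
(1,1)1 3/5
(1,2)2 0/2
(2,0)1 3/3
(2,2)1 1/2
(3,0)1 1/1
Sum over 7 agents: 0/2 + 2/3 + 3/5 + 0/2 + 3/3 + 1/2 + 1/1 = 113/30; mean = 113/30 ÷ 7 = 113/210 = 0.538095… → 0.538.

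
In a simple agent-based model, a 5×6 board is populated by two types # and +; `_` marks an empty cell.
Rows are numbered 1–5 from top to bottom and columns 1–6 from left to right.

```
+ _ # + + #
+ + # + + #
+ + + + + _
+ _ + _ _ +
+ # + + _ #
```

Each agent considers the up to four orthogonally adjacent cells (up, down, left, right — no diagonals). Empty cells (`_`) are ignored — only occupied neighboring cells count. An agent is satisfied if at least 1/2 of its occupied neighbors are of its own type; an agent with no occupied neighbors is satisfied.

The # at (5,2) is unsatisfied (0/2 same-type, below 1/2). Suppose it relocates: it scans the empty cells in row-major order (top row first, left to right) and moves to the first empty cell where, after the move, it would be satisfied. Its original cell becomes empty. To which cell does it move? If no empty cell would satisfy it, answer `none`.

Vacating (5,2). Empty cells in order:
  (1,2): 1/3 same-type → still unsatisfied.
  (3,6): 1/3 same-type → still unsatisfied.
  (4,2): 0/3 same-type → still unsatisfied.
  (4,4): 0/3 same-type → still unsatisfied.
  (4,5): 0/2 same-type → still unsatisfied.
  (5,5): 1/2 same-type → satisfied — stop here.

(5,5)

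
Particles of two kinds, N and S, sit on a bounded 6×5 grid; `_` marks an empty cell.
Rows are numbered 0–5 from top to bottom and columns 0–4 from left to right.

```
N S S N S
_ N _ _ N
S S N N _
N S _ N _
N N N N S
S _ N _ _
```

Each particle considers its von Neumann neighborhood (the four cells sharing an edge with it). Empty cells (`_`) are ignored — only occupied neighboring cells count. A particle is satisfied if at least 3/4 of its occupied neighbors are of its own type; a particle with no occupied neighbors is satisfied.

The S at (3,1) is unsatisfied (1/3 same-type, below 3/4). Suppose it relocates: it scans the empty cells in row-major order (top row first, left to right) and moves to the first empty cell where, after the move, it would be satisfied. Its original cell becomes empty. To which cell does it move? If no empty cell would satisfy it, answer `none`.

Vacating (3,1). Empty cells in order:
  (1,0): 1/3 same-type → still unsatisfied.
  (1,2): 1/3 same-type → still unsatisfied.
  (1,3): 0/3 same-type → still unsatisfied.
  (2,4): 0/2 same-type → still unsatisfied.
  (3,2): 0/3 same-type → still unsatisfied.
  (3,4): 1/2 same-type → still unsatisfied.
  (5,1): 1/3 same-type → still unsatisfied.
  (5,3): 0/2 same-type → still unsatisfied.
  (5,4): 1/1 same-type → satisfied — stop here.

(5,4)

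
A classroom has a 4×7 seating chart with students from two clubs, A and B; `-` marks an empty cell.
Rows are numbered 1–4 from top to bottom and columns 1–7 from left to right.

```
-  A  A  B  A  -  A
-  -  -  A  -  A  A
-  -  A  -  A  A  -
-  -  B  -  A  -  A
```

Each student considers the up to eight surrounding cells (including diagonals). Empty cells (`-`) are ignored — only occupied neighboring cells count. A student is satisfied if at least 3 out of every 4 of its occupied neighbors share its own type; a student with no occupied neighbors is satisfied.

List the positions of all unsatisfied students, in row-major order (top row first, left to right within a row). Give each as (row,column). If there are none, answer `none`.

(1,3), (1,4), (1,5), (3,3), (4,3)

(1,2)A 1/1 ✓
(1,3)A 2/3 ✗
(1,4)B 0/3 ✗
(1,5)A 2/3 ✗
(1,7)A 2/2 ✓
(2,4)A 4/5 ✓
(2,6)A 5/5 ✓
(2,7)A 3/3 ✓
(3,3)A 1/2 ✗
(3,5)A 4/4 ✓
(3,6)A 5/5 ✓
(4,3)B 0/1 ✗
(4,5)A 2/2 ✓
(4,7)A 1/1 ✓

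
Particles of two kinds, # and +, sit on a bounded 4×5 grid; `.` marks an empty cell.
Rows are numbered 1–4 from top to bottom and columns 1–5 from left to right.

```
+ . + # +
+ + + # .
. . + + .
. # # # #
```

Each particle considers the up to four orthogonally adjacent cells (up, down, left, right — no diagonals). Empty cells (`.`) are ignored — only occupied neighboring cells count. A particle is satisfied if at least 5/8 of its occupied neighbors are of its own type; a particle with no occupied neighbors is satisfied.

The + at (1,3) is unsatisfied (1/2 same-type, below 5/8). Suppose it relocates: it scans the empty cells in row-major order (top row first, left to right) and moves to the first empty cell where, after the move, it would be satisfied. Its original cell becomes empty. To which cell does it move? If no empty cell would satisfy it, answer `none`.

Vacating (1,3). Empty cells in order:
  (1,2): 2/2 same-type → satisfied — stop here.

(1,2)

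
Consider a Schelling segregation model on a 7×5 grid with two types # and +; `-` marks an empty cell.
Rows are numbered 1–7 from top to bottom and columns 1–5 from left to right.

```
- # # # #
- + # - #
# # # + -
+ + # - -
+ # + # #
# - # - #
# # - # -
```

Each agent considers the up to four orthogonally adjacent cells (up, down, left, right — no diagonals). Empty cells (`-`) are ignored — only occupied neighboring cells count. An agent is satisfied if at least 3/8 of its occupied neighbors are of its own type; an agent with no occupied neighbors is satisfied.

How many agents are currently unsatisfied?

8

(1,2)# 1/2 ✓
(1,3)# 3/3 ✓
(1,4)# 2/2 ✓
(1,5)# 2/2 ✓
(2,2)+ 0/3 ✗
(2,3)# 2/3 ✓
(2,5)# 1/1 ✓
(3,1)# 1/2 ✓
(3,2)# 2/4 ✓
(3,3)# 3/4 ✓
(3,4)+ 0/1 ✗
(4,1)+ 2/3 ✓
(4,2)+ 1/4 ✗
(4,3)# 1/3 ✗
(5,1)+ 1/3 ✗
(5,2)# 0/3 ✗
(5,3)+ 0/4 ✗
(5,4)# 1/2 ✓
(5,5)# 2/2 ✓
(6,1)# 1/2 ✓
(6,3)# 0/1 ✗
(6,5)# 1/1 ✓
(7,1)# 2/2 ✓
(7,2)# 1/1 ✓
(7,4)# 0/0 ✓
Unsatisfied: (2,2), (3,4), (4,2), (4,3), (5,1), (5,2), (5,3), (6,3) — 8 in total.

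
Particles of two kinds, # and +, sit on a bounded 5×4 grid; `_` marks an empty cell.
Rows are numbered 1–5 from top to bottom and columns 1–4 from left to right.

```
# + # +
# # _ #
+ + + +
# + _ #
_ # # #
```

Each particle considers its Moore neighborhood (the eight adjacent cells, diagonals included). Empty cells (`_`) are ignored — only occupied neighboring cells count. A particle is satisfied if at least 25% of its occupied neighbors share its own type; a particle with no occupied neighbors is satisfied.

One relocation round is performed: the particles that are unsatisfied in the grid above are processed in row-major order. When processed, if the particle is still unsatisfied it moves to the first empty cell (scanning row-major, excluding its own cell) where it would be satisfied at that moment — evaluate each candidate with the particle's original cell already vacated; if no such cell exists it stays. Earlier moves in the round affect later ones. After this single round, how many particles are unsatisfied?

Initially unsatisfied (in order): (1,2), (1,4).
  (1,2) → (2,3).
  (1,4): now satisfied by earlier moves; stays.
Resulting grid:
# _ # +
# # + #
+ + + +
# + _ #
_ # # #
Unsatisfied now: (2,4).

1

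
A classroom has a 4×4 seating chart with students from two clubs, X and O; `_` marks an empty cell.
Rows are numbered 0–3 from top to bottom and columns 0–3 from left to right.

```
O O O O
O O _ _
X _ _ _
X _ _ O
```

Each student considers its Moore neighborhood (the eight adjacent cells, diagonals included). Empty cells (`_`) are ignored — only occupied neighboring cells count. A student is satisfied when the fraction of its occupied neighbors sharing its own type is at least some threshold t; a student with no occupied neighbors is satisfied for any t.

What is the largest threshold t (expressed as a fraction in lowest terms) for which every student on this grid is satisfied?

1/3

(0,0)O 3/3
(0,1)O 4/4
(0,2)O 3/3
(0,3)O 1/1
(1,0)O 3/4
(1,1)O 4/5
(2,0)X 1/3
(3,0)X 1/1
(3,3)O — no occupied neighbors
The smallest same-type fraction is 1/3 at (2,0), which reduces to 1/3. Any threshold above that leaves this student unsatisfied.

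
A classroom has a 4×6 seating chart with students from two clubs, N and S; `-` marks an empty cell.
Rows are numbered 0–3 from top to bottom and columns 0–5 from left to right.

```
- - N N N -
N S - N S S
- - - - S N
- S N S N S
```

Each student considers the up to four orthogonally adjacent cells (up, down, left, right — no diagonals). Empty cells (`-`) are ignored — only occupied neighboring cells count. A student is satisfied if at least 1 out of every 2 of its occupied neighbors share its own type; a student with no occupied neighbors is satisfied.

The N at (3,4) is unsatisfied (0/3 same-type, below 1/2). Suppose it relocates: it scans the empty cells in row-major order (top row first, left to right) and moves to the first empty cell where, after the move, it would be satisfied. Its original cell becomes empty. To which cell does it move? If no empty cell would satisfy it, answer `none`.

Vacating (3,4). Empty cells in order:
  (0,0): 1/1 same-type → satisfied — stop here.

(0,0)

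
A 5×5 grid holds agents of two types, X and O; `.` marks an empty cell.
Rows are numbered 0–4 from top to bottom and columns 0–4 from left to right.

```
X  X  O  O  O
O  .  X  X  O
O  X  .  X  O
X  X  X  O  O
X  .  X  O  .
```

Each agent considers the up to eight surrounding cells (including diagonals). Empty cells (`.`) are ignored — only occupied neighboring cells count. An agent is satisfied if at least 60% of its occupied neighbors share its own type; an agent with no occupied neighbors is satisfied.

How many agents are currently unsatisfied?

(0,0)X 1/2 ✗
(0,1)X 2/4 ✗
(0,2)O 1/4 ✗
(0,3)O 3/5 ✓
(0,4)O 2/3 ✓
(1,0)O 1/4 ✗
(1,2)X 4/6 ✓
(1,3)X 2/7 ✗
(1,4)O 3/5 ✓
(2,0)O 1/4 ✗
(2,1)X 4/6 ✓
(2,3)X 3/7 ✗
(2,4)O 3/5 ✓
(3,0)X 3/4 ✓
(3,1)X 5/6 ✓
(3,2)X 4/6 ✓
(3,3)O 3/6 ✗
(3,4)O 3/4 ✓
(4,0)X 2/2 ✓
(4,2)X 2/4 ✗
(4,3)O 2/4 ✗
Unsatisfied: (0,0), (0,1), (0,2), (1,0), (1,3), (2,0), (2,3), (3,3), (4,2), (4,3) — 10 in total.

10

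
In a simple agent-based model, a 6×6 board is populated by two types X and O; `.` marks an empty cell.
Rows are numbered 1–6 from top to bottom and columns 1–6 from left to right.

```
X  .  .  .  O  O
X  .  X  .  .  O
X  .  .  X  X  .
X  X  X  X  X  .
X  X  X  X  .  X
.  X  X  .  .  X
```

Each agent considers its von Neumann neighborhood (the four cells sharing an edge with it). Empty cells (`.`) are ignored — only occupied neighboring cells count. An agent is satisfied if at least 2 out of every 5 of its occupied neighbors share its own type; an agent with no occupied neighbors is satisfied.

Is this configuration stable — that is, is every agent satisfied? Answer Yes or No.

Yes

Row 1: (1,1)X 1/1 satisfied · (1,5)O 1/1 satisfied · (1,6)O 2/2 satisfied
Row 2: (2,1)X 2/2 satisfied · (2,3)X 0/0 satisfied · (2,6)O 1/1 satisfied
Row 3: (3,1)X 2/2 satisfied · (3,4)X 2/2 satisfied · (3,5)X 2/2 satisfied
Row 4: (4,1)X 3/3 satisfied · (4,2)X 3/3 satisfied · (4,3)X 3/3 satisfied · (4,4)X 4/4 satisfied · (4,5)X 2/2 satisfied
Row 5: (5,1)X 2/2 satisfied · (5,2)X 4/4 satisfied · (5,3)X 4/4 satisfied · (5,4)X 2/2 satisfied · (5,6)X 1/1 satisfied
Row 6: (6,2)X 2/2 satisfied · (6,3)X 2/2 satisfied · (6,6)X 1/1 satisfied
All meet the threshold, so the configuration is stable.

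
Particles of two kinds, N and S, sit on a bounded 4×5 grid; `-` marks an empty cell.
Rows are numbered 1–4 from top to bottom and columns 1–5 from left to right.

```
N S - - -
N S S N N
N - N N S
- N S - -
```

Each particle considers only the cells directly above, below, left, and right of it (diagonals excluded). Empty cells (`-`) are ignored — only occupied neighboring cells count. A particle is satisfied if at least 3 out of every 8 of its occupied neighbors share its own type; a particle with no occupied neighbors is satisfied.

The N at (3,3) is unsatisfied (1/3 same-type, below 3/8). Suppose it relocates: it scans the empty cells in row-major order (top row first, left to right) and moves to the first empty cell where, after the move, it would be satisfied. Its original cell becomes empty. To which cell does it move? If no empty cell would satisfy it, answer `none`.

Vacating (3,3). Empty cells in order:
  (1,3): 0/2 same-type → still unsatisfied.
  (1,4): 1/1 same-type → satisfied — stop here.

(1,4)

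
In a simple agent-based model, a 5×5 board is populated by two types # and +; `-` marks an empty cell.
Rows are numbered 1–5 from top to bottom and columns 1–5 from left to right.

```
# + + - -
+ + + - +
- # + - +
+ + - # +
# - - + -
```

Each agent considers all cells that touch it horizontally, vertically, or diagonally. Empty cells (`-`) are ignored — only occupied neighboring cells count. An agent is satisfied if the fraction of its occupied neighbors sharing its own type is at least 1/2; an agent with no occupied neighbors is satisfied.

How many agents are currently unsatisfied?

5

(1,1)# 0/3 not
(1,2)+ 4/5 satisfied
(1,3)+ 3/3 satisfied
(2,1)+ 2/4 satisfied
(2,2)+ 5/7 satisfied
(2,3)+ 4/5 satisfied
(2,5)+ 1/1 satisfied
(3,2)# 0/6 not
(3,3)+ 3/5 satisfied
(3,5)+ 2/3 satisfied
(4,1)+ 1/3 not
(4,2)+ 2/4 satisfied
(4,4)# 0/4 not
(4,5)+ 2/3 satisfied
(5,1)# 0/2 not
(5,4)+ 1/2 satisfied
Unsatisfied: (1,1), (3,2), (4,1), (4,4), (5,1) — 5 in total.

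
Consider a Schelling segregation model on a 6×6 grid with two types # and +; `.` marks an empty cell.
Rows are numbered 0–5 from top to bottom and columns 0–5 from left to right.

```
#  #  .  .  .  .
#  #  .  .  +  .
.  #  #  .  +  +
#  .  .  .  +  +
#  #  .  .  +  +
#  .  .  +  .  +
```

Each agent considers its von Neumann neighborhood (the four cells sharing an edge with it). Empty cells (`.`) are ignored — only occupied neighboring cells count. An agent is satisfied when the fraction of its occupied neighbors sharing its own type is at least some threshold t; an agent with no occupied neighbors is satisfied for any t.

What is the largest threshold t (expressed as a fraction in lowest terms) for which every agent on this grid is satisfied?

(0,0)# 2/2
(0,1)# 2/2
(1,0)# 2/2
(1,1)# 3/3
(1,4)+ 1/1
(2,1)# 2/2
(2,2)# 1/1
(2,4)+ 3/3
(2,5)+ 2/2
(3,0)# 1/1
(3,4)+ 3/3
(3,5)+ 3/3
(4,0)# 3/3
(4,1)# 1/1
(4,4)+ 2/2
(4,5)+ 3/3
(5,0)# 1/1
(5,3)+ — no occupied neighbors
(5,5)+ 1/1
The smallest same-type fraction is 2/2 at (0,0), which reduces to 1/1. Any threshold above that leaves this agent unsatisfied.

1/1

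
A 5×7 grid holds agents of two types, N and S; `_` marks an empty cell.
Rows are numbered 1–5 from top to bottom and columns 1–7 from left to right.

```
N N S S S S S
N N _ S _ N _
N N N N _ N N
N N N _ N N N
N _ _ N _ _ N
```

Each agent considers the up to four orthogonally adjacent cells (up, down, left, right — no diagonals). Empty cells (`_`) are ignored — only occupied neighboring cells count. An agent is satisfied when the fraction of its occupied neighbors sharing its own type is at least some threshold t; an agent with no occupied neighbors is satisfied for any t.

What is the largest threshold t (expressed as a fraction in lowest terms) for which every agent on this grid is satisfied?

1/2

Row 1: (1,1)N 2/2 · (1,2)N 2/3 · (1,3)S 1/2 · (1,4)S 3/3 · (1,5)S 2/2 · (1,6)S 2/3 · (1,7)S 1/1
Row 2: (2,1)N 3/3 · (2,2)N 3/3 · (2,4)S 1/2 · (2,6)N 1/2
Row 3: (3,1)N 3/3 · (3,2)N 4/4 · (3,3)N 3/3 · (3,4)N 1/2 · (3,6)N 3/3 · (3,7)N 2/2
Row 4: (4,1)N 3/3 · (4,2)N 3/3 · (4,3)N 2/2 · (4,5)N 1/1 · (4,6)N 3/3 · (4,7)N 3/3
Row 5: (5,1)N 1/1 · (5,4)N — no occupied neighbors · (5,7)N 1/1
The smallest same-type fraction is 1/2 at (1,3), which reduces to 1/2. Any threshold above that leaves this agent unsatisfied.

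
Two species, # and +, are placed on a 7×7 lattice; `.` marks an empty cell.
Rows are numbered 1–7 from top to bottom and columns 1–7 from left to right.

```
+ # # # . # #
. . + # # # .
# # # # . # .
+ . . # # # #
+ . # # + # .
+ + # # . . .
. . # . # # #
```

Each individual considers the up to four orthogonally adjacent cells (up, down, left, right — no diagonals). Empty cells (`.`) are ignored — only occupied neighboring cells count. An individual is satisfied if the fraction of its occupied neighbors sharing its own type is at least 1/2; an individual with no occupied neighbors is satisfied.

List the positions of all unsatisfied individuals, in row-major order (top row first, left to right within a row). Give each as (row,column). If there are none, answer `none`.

Row 1: (1,1)+ 0/1 ✗ · (1,2)# 1/2 ✓ · (1,3)# 2/3 ✓ · (1,4)# 2/2 ✓ · (1,6)# 2/2 ✓ · (1,7)# 1/1 ✓
Row 2: (2,3)+ 0/3 ✗ · (2,4)# 3/4 ✓ · (2,5)# 2/2 ✓ · (2,6)# 3/3 ✓
Row 3: (3,1)# 1/2 ✓ · (3,2)# 2/2 ✓ · (3,3)# 2/3 ✓ · (3,4)# 3/3 ✓ · (3,6)# 2/2 ✓
Row 4: (4,1)+ 1/2 ✓ · (4,4)# 3/3 ✓ · (4,5)# 2/3 ✓ · (4,6)# 4/4 ✓ · (4,7)# 1/1 ✓
Row 5: (5,1)+ 2/2 ✓ · (5,3)# 2/2 ✓ · (5,4)# 3/4 ✓ · (5,5)+ 0/3 ✗ · (5,6)# 1/2 ✓
Row 6: (6,1)+ 2/2 ✓ · (6,2)+ 1/2 ✓ · (6,3)# 3/4 ✓ · (6,4)# 2/2 ✓
Row 7: (7,3)# 1/1 ✓ · (7,5)# 1/1 ✓ · (7,6)# 2/2 ✓ · (7,7)# 1/1 ✓

(1,1), (2,3), (5,5)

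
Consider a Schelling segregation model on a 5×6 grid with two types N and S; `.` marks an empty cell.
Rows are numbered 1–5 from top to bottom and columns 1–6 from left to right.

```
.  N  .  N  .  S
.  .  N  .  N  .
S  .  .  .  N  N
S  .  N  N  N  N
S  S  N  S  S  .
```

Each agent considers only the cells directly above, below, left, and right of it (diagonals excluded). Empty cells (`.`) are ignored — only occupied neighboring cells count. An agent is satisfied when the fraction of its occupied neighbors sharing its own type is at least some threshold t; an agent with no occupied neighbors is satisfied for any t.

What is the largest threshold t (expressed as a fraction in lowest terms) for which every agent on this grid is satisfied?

(1,2)N — no occupied neighbors
(1,4)N — no occupied neighbors
(1,6)S — no occupied neighbors
(2,3)N — no occupied neighbors
(2,5)N 1/1
(3,1)S 1/1
(3,5)N 3/3
(3,6)N 2/2
(4,1)S 2/2
(4,3)N 2/2
(4,4)N 2/3
(4,5)N 3/4
(4,6)N 2/2
(5,1)S 2/2
(5,2)S 1/2
(5,3)N 1/3
(5,4)S 1/3
(5,5)S 1/2
The smallest same-type fraction is 1/3 at (5,3), which reduces to 1/3. Any threshold above that leaves this agent unsatisfied.

1/3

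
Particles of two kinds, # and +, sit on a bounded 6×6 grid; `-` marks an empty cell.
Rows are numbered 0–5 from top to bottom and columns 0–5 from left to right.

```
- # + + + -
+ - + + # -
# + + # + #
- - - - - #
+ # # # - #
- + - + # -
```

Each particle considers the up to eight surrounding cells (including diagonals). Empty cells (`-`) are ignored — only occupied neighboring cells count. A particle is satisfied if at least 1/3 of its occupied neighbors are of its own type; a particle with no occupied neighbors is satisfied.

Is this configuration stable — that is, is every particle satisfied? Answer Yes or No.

No

Row 0: (0,1)# 0/3 unhappy · (0,2)+ 3/4 ok · (0,3)+ 4/5 ok · (0,4)+ 2/3 ok
Row 1: (1,0)+ 1/3 ok · (1,2)+ 5/7 ok · (1,3)+ 6/8 ok · (1,4)# 2/6 ok
Row 2: (2,0)# 0/2 unhappy · (2,1)+ 3/4 ok · (2,2)+ 3/4 ok · (2,3)# 1/5 unhappy · (2,4)+ 1/5 unhappy · (2,5)# 2/3 ok
Row 3: (3,5)# 2/3 ok
Row 4: (4,0)+ 1/2 ok · (4,1)# 1/3 ok · (4,2)# 2/4 ok · (4,3)# 2/3 ok · (4,5)# 2/2 ok
Row 5: (5,1)+ 1/3 ok · (5,3)+ 0/3 unhappy · (5,4)# 2/3 ok
For instance (0,1) has only 0/3 same-type neighbors, below 1/3.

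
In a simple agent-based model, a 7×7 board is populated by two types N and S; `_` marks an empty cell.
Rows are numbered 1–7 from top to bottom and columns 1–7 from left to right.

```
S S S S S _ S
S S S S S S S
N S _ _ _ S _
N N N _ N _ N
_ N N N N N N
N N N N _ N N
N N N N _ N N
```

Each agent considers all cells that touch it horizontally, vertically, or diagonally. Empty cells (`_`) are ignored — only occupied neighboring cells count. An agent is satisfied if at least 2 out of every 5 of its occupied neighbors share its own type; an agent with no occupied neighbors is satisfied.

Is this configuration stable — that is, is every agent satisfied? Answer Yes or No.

Yes

Row 1: (1,1)S 3/3 satisfied · (1,2)S 5/5 satisfied · (1,3)S 5/5 satisfied · (1,4)S 5/5 satisfied · (1,5)S 4/4 satisfied · (1,7)S 2/2 satisfied
Row 2: (2,1)S 4/5 satisfied · (2,2)S 6/7 satisfied · (2,3)S 6/6 satisfied · (2,4)S 5/5 satisfied · (2,5)S 5/5 satisfied · (2,6)S 5/5 satisfied · (2,7)S 3/3 satisfied
Row 3: (3,1)N 2/5 satisfied · (3,2)S 3/7 satisfied · (3,6)S 3/5 satisfied
Row 4: (4,1)N 3/4 satisfied · (4,2)N 5/6 satisfied · (4,3)N 4/5 satisfied · (4,5)N 3/4 satisfied · (4,7)N 2/3 satisfied
Row 5: (5,2)N 7/7 satisfied · (5,3)N 7/7 satisfied · (5,4)N 6/6 satisfied · (5,5)N 5/5 satisfied · (5,6)N 6/6 satisfied · (5,7)N 4/4 satisfied
Row 6: (6,1)N 4/4 satisfied · (6,2)N 7/7 satisfied · (6,3)N 8/8 satisfied · (6,4)N 6/6 satisfied · (6,6)N 6/6 satisfied · (6,7)N 5/5 satisfied
Row 7: (7,1)N 3/3 satisfied · (7,2)N 5/5 satisfied · (7,3)N 5/5 satisfied · (7,4)N 3/3 satisfied · (7,6)N 3/3 satisfied · (7,7)N 3/3 satisfied
All meet the threshold, so the configuration is stable.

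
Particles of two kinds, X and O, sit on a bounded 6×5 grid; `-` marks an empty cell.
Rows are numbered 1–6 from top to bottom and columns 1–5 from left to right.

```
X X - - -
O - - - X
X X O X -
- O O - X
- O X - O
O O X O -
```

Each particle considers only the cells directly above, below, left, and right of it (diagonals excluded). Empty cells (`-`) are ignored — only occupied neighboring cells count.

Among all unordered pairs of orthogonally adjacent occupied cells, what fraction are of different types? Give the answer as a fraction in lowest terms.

Scan each occupied cell's neighbors to the right and below so each pair is counted once.
Row 1: X(1,1)–X(1,2)= X(1,1)–O(2,1)≠  → 1/2 unlike.
Row 2: O(2,1)–X(3,1)≠  → 1/1 unlike.
Row 3: X(3,1)–X(3,2)= X(3,2)–O(3,3)≠ X(3,2)–O(4,2)≠ O(3,3)–X(3,4)≠ O(3,3)–O(4,3)=  → 3/5 unlike.
Row 4: O(4,2)–O(4,3)= O(4,2)–O(5,2)= O(4,3)–X(5,3)≠ X(4,5)–O(5,5)≠  → 2/4 unlike.
Row 5: O(5,2)–X(5,3)≠ O(5,2)–O(6,2)= X(5,3)–X(6,3)=  → 1/3 unlike.
Row 6: O(6,1)–O(6,2)= O(6,2)–X(6,3)≠ X(6,3)–O(6,4)≠  → 2/3 unlike.
Total adjacent occupied pairs: 18; unlike-type pairs: 10.
10/18 reduces to 5/9.

5/9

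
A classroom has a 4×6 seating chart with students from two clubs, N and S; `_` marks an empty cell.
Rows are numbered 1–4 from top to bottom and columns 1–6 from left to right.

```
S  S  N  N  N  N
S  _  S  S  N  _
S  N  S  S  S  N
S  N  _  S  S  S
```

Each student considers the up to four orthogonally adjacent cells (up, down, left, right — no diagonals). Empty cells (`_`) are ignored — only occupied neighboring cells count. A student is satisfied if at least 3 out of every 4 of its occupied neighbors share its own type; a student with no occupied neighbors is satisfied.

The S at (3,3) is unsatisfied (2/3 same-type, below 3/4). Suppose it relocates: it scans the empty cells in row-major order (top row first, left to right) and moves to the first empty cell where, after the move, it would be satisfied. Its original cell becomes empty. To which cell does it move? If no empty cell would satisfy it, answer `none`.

(2,2)

Vacating (3,3). Empty cells in order:
  (2,2): 3/4 same-type → satisfied — stop here.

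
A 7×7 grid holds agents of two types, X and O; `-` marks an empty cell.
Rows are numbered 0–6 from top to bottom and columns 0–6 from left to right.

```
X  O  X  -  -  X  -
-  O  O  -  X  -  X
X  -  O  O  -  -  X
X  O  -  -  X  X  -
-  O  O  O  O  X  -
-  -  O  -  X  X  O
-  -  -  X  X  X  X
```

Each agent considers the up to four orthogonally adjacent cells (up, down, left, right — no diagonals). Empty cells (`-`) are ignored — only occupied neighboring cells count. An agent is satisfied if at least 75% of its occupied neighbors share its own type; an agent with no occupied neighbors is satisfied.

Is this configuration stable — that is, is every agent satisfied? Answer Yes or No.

Row 0: (0,0)X 0/1 ✗ · (0,1)O 1/3 ✗ · (0,2)X 0/2 ✗ · (0,5)X 0/0 ✓
Row 1: (1,1)O 2/2 ✓ · (1,2)O 2/3 ✗ · (1,4)X 0/0 ✓ · (1,6)X 1/1 ✓
Row 2: (2,0)X 1/1 ✓ · (2,2)O 2/2 ✓ · (2,3)O 1/1 ✓ · (2,6)X 1/1 ✓
Row 3: (3,0)X 1/2 ✗ · (3,1)O 1/2 ✗ · (3,4)X 1/2 ✗ · (3,5)X 2/2 ✓
Row 4: (4,1)O 2/2 ✓ · (4,2)O 3/3 ✓ · (4,3)O 2/2 ✓ · (4,4)O 1/4 ✗ · (4,5)X 2/3 ✗
Row 5: (5,2)O 1/1 ✓ · (5,4)X 2/3 ✗ · (5,5)X 3/4 ✓ · (5,6)O 0/2 ✗
Row 6: (6,3)X 1/1 ✓ · (6,4)X 3/3 ✓ · (6,5)X 3/3 ✓ · (6,6)X 1/2 ✗
For instance (0,0) has only 0/1 same-type neighbors, below 3/4.

No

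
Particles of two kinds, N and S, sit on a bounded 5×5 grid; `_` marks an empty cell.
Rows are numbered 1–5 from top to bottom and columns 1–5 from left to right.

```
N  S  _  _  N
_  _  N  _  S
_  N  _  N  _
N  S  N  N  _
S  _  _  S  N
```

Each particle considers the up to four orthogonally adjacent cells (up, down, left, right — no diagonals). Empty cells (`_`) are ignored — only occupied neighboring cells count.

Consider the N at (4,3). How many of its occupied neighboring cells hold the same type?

Occupied neighbors of (4,3): (4,2)=S, (4,4)=N.
Same type (N): 1 of 2.

1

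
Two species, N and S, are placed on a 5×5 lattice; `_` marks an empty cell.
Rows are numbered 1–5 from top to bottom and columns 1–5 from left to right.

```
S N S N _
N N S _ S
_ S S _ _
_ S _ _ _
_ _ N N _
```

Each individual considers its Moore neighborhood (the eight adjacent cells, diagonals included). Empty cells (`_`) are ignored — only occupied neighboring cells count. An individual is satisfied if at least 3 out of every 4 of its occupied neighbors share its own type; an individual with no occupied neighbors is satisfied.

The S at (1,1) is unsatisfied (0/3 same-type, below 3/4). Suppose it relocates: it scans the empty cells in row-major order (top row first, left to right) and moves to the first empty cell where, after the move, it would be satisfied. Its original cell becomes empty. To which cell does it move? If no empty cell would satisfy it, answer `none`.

Vacating (1,1). Empty cells in order:
  (1,5): 1/2 same-type → still unsatisfied.
  (2,4): 4/5 same-type → satisfied — stop here.

(2,4)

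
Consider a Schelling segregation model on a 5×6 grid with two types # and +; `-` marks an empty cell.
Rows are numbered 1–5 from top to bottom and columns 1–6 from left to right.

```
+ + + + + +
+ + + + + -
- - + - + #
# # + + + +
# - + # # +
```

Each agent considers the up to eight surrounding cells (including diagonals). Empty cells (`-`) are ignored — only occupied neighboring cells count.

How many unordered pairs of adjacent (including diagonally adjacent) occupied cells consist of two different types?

Scan each occupied cell's neighbors to the right and below (and the two forward diagonals) so each pair is counted once.
Row 1: +(1,1)–+(1,2)= +(1,1)–+(2,1)= +(1,1)–+(2,2)= +(1,2)–+(1,3)= +(1,2)–+(2,2)= +(1,2)–+(2,3)= +(1,2)–+(2,1)= +(1,3)–+(1,4)= +(1,3)–+(2,3)= +(1,3)–+(2,4)= +(1,3)–+(2,2)= +(1,4)–+(1,5)= +(1,4)–+(2,4)= +(1,4)–+(2,5)= +(1,4)–+(2,3)= +(1,5)–+(1,6)= +(1,5)–+(2,5)= +(1,5)–+(2,4)= +(1,6)–+(2,5)=  → 0/19 unlike.
Row 2: +(2,1)–+(2,2)= +(2,2)–+(2,3)= +(2,2)–+(3,3)= +(2,3)–+(2,4)= +(2,3)–+(3,3)= +(2,4)–+(2,5)= +(2,4)–+(3,5)= +(2,4)–+(3,3)= +(2,5)–+(3,5)= +(2,5)–#(3,6)≠  → 1/10 unlike.
Row 3: +(3,3)–+(4,3)= +(3,3)–+(4,4)= +(3,3)–#(4,2)≠ +(3,5)–#(3,6)≠ +(3,5)–+(4,5)= +(3,5)–+(4,6)= +(3,5)–+(4,4)= #(3,6)–+(4,6)≠ #(3,6)–+(4,5)≠  → 4/9 unlike.
Row 4: #(4,1)–#(4,2)= #(4,1)–#(5,1)= #(4,2)–+(4,3)≠ #(4,2)–+(5,3)≠ #(4,2)–#(5,1)= +(4,3)–+(4,4)= +(4,3)–+(5,3)= +(4,3)–#(5,4)≠ +(4,4)–+(4,5)= +(4,4)–#(5,4)≠ +(4,4)–#(5,5)≠ +(4,4)–+(5,3)= +(4,5)–+(4,6)= +(4,5)–#(5,5)≠ +(4,5)–+(5,6)= +(4,5)–#(5,4)≠ +(4,6)–+(5,6)= +(4,6)–#(5,5)≠  → 8/18 unlike.
Row 5: +(5,3)–#(5,4)≠ #(5,4)–#(5,5)= #(5,5)–+(5,6)≠  → 2/3 unlike.
Total adjacent occupied pairs: 59; unlike-type pairs: 15.

15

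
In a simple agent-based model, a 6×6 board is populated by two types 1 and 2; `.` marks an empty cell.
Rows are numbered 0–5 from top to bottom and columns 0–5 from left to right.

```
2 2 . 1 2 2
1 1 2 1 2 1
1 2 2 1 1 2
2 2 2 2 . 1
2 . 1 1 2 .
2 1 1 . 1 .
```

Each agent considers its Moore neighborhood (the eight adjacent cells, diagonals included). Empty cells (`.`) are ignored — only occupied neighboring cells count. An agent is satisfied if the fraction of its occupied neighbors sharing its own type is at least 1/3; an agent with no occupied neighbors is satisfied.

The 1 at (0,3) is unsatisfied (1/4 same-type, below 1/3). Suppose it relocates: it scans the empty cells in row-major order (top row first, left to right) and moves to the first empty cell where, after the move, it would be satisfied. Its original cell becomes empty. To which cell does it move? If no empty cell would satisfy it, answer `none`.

(0,2)

Vacating (0,3). Empty cells in order:
  (0,2): 2/4 same-type → satisfied — stop here.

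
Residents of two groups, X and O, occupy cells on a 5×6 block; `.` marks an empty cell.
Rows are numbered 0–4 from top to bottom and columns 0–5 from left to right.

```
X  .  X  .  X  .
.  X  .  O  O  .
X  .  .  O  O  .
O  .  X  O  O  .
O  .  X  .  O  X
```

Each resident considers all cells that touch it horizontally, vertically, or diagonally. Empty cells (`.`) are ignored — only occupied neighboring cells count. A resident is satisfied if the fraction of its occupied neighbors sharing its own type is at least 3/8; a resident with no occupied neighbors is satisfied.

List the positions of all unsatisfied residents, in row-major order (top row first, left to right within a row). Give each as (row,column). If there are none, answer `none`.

(0,4), (3,2), (4,5)

(0,0)X 1/1 ok
(0,2)X 1/2 ok
(0,4)X 0/2 unhappy
(1,1)X 3/3 ok
(1,3)O 3/5 ok
(1,4)O 3/4 ok
(2,0)X 1/2 ok
(2,3)O 5/6 ok
(2,4)O 5/5 ok
(3,0)O 1/2 ok
(3,2)X 1/3 unhappy
(3,3)O 4/6 ok
(3,4)O 4/5 ok
(4,0)O 1/1 ok
(4,2)X 1/2 ok
(4,4)O 2/3 ok
(4,5)X 0/2 unhappy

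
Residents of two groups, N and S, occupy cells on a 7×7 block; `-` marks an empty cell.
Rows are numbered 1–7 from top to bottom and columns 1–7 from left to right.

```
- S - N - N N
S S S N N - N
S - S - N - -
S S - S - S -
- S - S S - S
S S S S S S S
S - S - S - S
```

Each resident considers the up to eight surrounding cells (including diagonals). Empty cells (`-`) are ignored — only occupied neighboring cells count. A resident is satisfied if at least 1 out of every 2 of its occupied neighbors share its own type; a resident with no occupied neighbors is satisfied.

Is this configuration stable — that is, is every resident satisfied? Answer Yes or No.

Yes

(1,2)S 3/3 ok
(1,4)N 2/3 ok
(1,6)N 3/3 ok
(1,7)N 2/2 ok
(2,1)S 3/3 ok
(2,2)S 5/5 ok
(2,3)S 3/5 ok
(2,4)N 3/5 ok
(2,5)N 4/4 ok
(2,7)N 2/2 ok
(3,1)S 4/4 ok
(3,3)S 4/5 ok
(3,5)N 2/4 ok
(4,1)S 3/3 ok
(4,2)S 4/4 ok
(4,4)S 3/4 ok
(4,6)S 2/3 ok
(5,2)S 5/5 ok
(5,4)S 5/5 ok
(5,5)S 6/6 ok
(5,7)S 3/3 ok
(6,1)S 3/3 ok
(6,2)S 5/5 ok
(6,3)S 5/5 ok
(6,4)S 6/6 ok
(6,5)S 5/5 ok
(6,6)S 6/6 ok
(6,7)S 3/3 ok
(7,1)S 2/2 ok
(7,3)S 3/3 ok
(7,5)S 3/3 ok
(7,7)S 2/2 ok
All meet the threshold, so the configuration is stable.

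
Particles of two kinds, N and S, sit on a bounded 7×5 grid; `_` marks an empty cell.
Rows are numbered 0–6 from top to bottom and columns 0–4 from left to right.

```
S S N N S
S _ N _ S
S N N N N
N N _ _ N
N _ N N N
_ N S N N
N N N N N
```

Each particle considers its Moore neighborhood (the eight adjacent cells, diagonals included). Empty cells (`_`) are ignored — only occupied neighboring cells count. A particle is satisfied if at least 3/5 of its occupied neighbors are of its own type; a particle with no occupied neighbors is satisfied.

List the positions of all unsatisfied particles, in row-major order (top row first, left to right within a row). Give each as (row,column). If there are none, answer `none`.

(0,1), (0,3), (0,4), (1,4), (2,0), (5,2)

(0,0)S 2/2 ok
(0,1)S 2/4 unhappy
(0,2)N 2/3 ok
(0,3)N 2/4 unhappy
(0,4)S 1/2 unhappy
(1,0)S 3/4 ok
(1,2)N 5/6 ok
(1,4)S 1/4 unhappy
(2,0)S 1/4 unhappy
(2,1)N 4/6 ok
(2,2)N 4/4 ok
(2,3)N 4/5 ok
(2,4)N 2/3 ok
(3,0)N 3/4 ok
(3,1)N 5/6 ok
(3,4)N 4/4 ok
(4,0)N 3/3 ok
(4,2)N 4/5 ok
(4,3)N 5/6 ok
(4,4)N 4/4 ok
(5,1)N 5/6 ok
(5,2)S 0/7 unhappy
(5,3)N 7/8 ok
(5,4)N 5/5 ok
(6,0)N 2/2 ok
(6,1)N 3/4 ok
(6,2)N 4/5 ok
(6,3)N 4/5 ok
(6,4)N 3/3 ok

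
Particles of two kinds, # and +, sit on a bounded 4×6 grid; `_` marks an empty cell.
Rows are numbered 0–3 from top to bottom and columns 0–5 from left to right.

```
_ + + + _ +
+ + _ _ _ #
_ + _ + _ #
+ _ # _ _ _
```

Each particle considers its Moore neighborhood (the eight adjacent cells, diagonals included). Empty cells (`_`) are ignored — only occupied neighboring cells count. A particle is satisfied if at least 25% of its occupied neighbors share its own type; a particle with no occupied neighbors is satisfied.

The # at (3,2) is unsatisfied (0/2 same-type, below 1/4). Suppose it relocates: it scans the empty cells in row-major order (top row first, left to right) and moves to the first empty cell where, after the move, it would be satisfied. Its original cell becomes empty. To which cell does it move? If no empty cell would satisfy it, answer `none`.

(0,4)

Vacating (3,2). Empty cells in order:
  (0,0): 0/3 same-type → still unsatisfied.
  (0,4): 1/3 same-type → satisfied — stop here.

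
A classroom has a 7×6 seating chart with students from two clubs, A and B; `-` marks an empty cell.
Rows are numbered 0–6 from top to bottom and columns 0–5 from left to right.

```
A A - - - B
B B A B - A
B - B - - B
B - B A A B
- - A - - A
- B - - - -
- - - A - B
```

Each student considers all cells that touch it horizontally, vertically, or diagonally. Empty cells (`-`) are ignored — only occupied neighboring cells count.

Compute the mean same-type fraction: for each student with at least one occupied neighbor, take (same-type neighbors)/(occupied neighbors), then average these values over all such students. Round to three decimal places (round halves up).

(0,0)A 1/3
(0,1)A 2/4
(0,5)B 0/1
(1,0)B 2/4
(1,1)B 3/6
(1,2)A 1/4
(1,3)B 1/2
(1,5)A 0/2
(2,0)B 3/3
(2,2)B 3/5
(2,5)B 1/3
(3,0)B 1/1
(3,2)B 1/3
(3,3)A 2/4
(3,4)A 2/4
(3,5)B 1/3
(4,2)A 1/3
(4,5)A 1/2
(5,1)B 0/1
(6,3)A — no occupied neighbors
(6,5)B — no occupied neighbors
Sum over 19 students: 1/3 + 2/4 + 0/1 + 2/4 + 3/6 + 1/4 + 1/2 + 0/2 + 3/3 + 3/5 + 1/3 + 1/1 + 1/3 + 2/4 + 2/4 + 1/3 + 1/3 + 1/2 + 0/1 = 481/60; mean = 481/60 ÷ 19 = 481/1140 = 0.421929… → 0.422.

0.422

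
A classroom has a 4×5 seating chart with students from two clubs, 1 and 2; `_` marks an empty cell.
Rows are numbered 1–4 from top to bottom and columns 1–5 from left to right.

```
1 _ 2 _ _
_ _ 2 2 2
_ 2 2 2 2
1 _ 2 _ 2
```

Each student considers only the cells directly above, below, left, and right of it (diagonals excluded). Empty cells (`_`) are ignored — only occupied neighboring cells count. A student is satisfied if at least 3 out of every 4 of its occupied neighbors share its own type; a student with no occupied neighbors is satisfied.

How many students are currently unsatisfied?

0

(1,1)1 0/0 ✓
(1,3)2 1/1 ✓
(2,3)2 3/3 ✓
(2,4)2 3/3 ✓
(2,5)2 2/2 ✓
(3,2)2 1/1 ✓
(3,3)2 4/4 ✓
(3,4)2 3/3 ✓
(3,5)2 3/3 ✓
(4,1)1 0/0 ✓
(4,3)2 1/1 ✓
(4,5)2 1/1 ✓
Every one meets the threshold.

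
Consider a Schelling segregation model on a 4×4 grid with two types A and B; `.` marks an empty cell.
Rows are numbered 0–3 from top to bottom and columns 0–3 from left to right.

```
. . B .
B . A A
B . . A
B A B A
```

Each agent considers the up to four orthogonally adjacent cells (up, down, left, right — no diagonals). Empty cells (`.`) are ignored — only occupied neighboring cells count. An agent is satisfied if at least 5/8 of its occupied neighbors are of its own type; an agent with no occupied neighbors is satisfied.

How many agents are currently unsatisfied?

6

Row 0: (0,2)B 0/1 unhappy
Row 1: (1,0)B 1/1 ok · (1,2)A 1/2 unhappy · (1,3)A 2/2 ok
Row 2: (2,0)B 2/2 ok · (2,3)A 2/2 ok
Row 3: (3,0)B 1/2 unhappy · (3,1)A 0/2 unhappy · (3,2)B 0/2 unhappy · (3,3)A 1/2 unhappy
Unsatisfied: (0,2), (1,2), (3,0), (3,1), (3,2), (3,3) — 6 in total.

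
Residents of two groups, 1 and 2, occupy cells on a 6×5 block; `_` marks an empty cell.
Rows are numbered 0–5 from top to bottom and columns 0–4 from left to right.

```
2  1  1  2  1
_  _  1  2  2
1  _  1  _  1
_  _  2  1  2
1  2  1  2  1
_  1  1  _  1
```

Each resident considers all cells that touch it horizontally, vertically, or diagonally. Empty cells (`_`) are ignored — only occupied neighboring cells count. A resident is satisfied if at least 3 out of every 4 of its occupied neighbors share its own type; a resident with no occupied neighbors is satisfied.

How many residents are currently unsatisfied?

Row 0: (0,0)2 0/1 unhappy · (0,1)1 2/3 unhappy · (0,2)1 2/4 unhappy · (0,3)2 2/5 unhappy · (0,4)1 0/3 unhappy
Row 1: (1,2)1 3/5 unhappy · (1,3)2 2/7 unhappy · (1,4)2 2/4 unhappy
Row 2: (2,0)1 0/0 ok · (2,2)1 2/4 unhappy · (2,4)1 1/4 unhappy
Row 3: (3,2)2 2/5 unhappy · (3,3)1 4/7 unhappy · (3,4)2 1/4 unhappy
Row 4: (4,0)1 1/2 unhappy · (4,1)2 1/5 unhappy · (4,2)1 3/6 unhappy · (4,3)2 2/7 unhappy · (4,4)1 2/4 unhappy
Row 5: (5,1)1 3/4 ok · (5,2)1 2/4 unhappy · (5,4)1 1/2 unhappy
Unsatisfied: (0,0), (0,1), (0,2), (0,3), (0,4), (1,2), (1,3), (1,4), (2,2), (2,4), (3,2), (3,3), (3,4), (4,0), (4,1), (4,2), (4,3), (4,4), (5,2), (5,4) — 20 in total.

20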